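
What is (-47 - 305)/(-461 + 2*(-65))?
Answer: 352/591 ≈ 0.59560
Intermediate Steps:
(-47 - 305)/(-461 + 2*(-65)) = -352/(-461 - 130) = -352/(-591) = -352*(-1/591) = 352/591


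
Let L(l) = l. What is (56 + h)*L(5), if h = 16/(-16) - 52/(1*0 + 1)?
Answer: 15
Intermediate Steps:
h = -53 (h = 16*(-1/16) - 52/(0 + 1) = -1 - 52/1 = -1 - 52*1 = -1 - 52 = -53)
(56 + h)*L(5) = (56 - 53)*5 = 3*5 = 15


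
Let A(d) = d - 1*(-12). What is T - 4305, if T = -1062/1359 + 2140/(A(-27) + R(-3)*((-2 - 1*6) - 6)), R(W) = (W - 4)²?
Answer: -456094413/105851 ≈ -4308.8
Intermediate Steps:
R(W) = (-4 + W)²
A(d) = 12 + d (A(d) = d + 12 = 12 + d)
T = -405858/105851 (T = -1062/1359 + 2140/((12 - 27) + (-4 - 3)²*((-2 - 1*6) - 6)) = -1062*1/1359 + 2140/(-15 + (-7)²*((-2 - 6) - 6)) = -118/151 + 2140/(-15 + 49*(-8 - 6)) = -118/151 + 2140/(-15 + 49*(-14)) = -118/151 + 2140/(-15 - 686) = -118/151 + 2140/(-701) = -118/151 + 2140*(-1/701) = -118/151 - 2140/701 = -405858/105851 ≈ -3.8342)
T - 4305 = -405858/105851 - 4305 = -456094413/105851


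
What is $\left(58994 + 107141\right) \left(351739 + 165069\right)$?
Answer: $85859897080$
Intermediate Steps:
$\left(58994 + 107141\right) \left(351739 + 165069\right) = 166135 \cdot 516808 = 85859897080$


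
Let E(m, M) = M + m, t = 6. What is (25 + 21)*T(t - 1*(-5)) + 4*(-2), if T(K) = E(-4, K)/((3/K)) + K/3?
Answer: 4024/3 ≈ 1341.3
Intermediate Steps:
T(K) = K/3 + K*(-4 + K)/3 (T(K) = (K - 4)/((3/K)) + K/3 = (-4 + K)*(K/3) + K*(⅓) = K*(-4 + K)/3 + K/3 = K/3 + K*(-4 + K)/3)
(25 + 21)*T(t - 1*(-5)) + 4*(-2) = (25 + 21)*((6 - 1*(-5))*(-3 + (6 - 1*(-5)))/3) + 4*(-2) = 46*((6 + 5)*(-3 + (6 + 5))/3) - 8 = 46*((⅓)*11*(-3 + 11)) - 8 = 46*((⅓)*11*8) - 8 = 46*(88/3) - 8 = 4048/3 - 8 = 4024/3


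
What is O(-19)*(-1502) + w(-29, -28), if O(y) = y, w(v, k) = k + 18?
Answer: 28528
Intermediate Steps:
w(v, k) = 18 + k
O(-19)*(-1502) + w(-29, -28) = -19*(-1502) + (18 - 28) = 28538 - 10 = 28528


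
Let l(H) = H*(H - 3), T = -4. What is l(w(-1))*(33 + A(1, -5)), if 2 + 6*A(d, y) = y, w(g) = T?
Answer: 2674/3 ≈ 891.33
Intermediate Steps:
w(g) = -4
A(d, y) = -1/3 + y/6
l(H) = H*(-3 + H)
l(w(-1))*(33 + A(1, -5)) = (-4*(-3 - 4))*(33 + (-1/3 + (1/6)*(-5))) = (-4*(-7))*(33 + (-1/3 - 5/6)) = 28*(33 - 7/6) = 28*(191/6) = 2674/3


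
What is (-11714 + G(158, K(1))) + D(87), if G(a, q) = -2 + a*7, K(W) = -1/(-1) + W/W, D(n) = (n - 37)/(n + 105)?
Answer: -1018535/96 ≈ -10610.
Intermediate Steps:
D(n) = (-37 + n)/(105 + n)
K(W) = 2 (K(W) = -1*(-1) + 1 = 1 + 1 = 2)
G(a, q) = -2 + 7*a
(-11714 + G(158, K(1))) + D(87) = (-11714 + (-2 + 7*158)) + (-37 + 87)/(105 + 87) = (-11714 + (-2 + 1106)) + 50/192 = (-11714 + 1104) + (1/192)*50 = -10610 + 25/96 = -1018535/96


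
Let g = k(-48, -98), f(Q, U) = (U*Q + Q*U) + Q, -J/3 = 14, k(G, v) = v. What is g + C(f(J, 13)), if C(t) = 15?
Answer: -83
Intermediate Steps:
J = -42 (J = -3*14 = -42)
f(Q, U) = Q + 2*Q*U (f(Q, U) = (Q*U + Q*U) + Q = 2*Q*U + Q = Q + 2*Q*U)
g = -98
g + C(f(J, 13)) = -98 + 15 = -83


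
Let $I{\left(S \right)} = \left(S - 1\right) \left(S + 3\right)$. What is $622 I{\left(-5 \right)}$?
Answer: $7464$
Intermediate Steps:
$I{\left(S \right)} = \left(-1 + S\right) \left(3 + S\right)$
$622 I{\left(-5 \right)} = 622 \left(-3 + \left(-5\right)^{2} + 2 \left(-5\right)\right) = 622 \left(-3 + 25 - 10\right) = 622 \cdot 12 = 7464$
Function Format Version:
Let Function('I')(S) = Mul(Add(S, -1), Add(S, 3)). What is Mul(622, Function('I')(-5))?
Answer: 7464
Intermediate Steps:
Function('I')(S) = Mul(Add(-1, S), Add(3, S))
Mul(622, Function('I')(-5)) = Mul(622, Add(-3, Pow(-5, 2), Mul(2, -5))) = Mul(622, Add(-3, 25, -10)) = Mul(622, 12) = 7464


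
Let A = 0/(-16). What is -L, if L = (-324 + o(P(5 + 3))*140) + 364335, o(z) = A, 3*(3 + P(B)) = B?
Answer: -364011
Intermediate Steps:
A = 0 (A = 0*(-1/16) = 0)
P(B) = -3 + B/3
o(z) = 0
L = 364011 (L = (-324 + 0*140) + 364335 = (-324 + 0) + 364335 = -324 + 364335 = 364011)
-L = -1*364011 = -364011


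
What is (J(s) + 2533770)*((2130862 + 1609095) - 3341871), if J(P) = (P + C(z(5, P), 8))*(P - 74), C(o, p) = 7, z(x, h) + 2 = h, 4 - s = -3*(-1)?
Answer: 1008425881996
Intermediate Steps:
s = 1 (s = 4 - (-3)*(-1) = 4 - 1*3 = 4 - 3 = 1)
z(x, h) = -2 + h
J(P) = (-74 + P)*(7 + P) (J(P) = (P + 7)*(P - 74) = (7 + P)*(-74 + P) = (-74 + P)*(7 + P))
(J(s) + 2533770)*((2130862 + 1609095) - 3341871) = ((-518 + 1² - 67*1) + 2533770)*((2130862 + 1609095) - 3341871) = ((-518 + 1 - 67) + 2533770)*(3739957 - 3341871) = (-584 + 2533770)*398086 = 2533186*398086 = 1008425881996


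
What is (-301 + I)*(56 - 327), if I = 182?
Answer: 32249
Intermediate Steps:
(-301 + I)*(56 - 327) = (-301 + 182)*(56 - 327) = -119*(-271) = 32249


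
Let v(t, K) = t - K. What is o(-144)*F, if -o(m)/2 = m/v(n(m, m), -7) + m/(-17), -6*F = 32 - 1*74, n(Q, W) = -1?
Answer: 3696/17 ≈ 217.41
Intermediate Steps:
F = 7 (F = -(32 - 1*74)/6 = -(32 - 74)/6 = -⅙*(-42) = 7)
o(m) = -11*m/51 (o(m) = -2*(m/(-1 - 1*(-7)) + m/(-17)) = -2*(m/(-1 + 7) + m*(-1/17)) = -2*(m/6 - m/17) = -11*m/51)
o(-144)*F = -11/51*(-144)*7 = (528/17)*7 = 3696/17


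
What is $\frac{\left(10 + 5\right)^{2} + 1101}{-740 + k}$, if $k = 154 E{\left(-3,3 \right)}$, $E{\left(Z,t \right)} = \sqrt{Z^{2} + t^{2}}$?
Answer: $- \frac{122655}{15089} - \frac{153153 \sqrt{2}}{30178} \approx -15.306$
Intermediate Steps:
$k = 462 \sqrt{2}$ ($k = 154 \sqrt{\left(-3\right)^{2} + 3^{2}} = 154 \sqrt{9 + 9} = 154 \sqrt{18} = 154 \cdot 3 \sqrt{2} = 462 \sqrt{2} \approx 653.37$)
$\frac{\left(10 + 5\right)^{2} + 1101}{-740 + k} = \frac{\left(10 + 5\right)^{2} + 1101}{-740 + 462 \sqrt{2}} = \frac{15^{2} + 1101}{-740 + 462 \sqrt{2}} = \frac{225 + 1101}{-740 + 462 \sqrt{2}} = \frac{1326}{-740 + 462 \sqrt{2}}$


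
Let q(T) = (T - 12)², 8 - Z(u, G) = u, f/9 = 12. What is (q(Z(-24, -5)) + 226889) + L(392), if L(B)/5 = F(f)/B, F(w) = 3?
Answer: 89097303/392 ≈ 2.2729e+5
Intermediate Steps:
f = 108 (f = 9*12 = 108)
Z(u, G) = 8 - u
L(B) = 15/B (L(B) = 5*(3/B) = 15/B)
q(T) = (-12 + T)²
(q(Z(-24, -5)) + 226889) + L(392) = ((-12 + (8 - 1*(-24)))² + 226889) + 15/392 = ((-12 + (8 + 24))² + 226889) + 15*(1/392) = ((-12 + 32)² + 226889) + 15/392 = (20² + 226889) + 15/392 = (400 + 226889) + 15/392 = 227289 + 15/392 = 89097303/392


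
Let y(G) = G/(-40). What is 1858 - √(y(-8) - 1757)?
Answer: 1858 - 12*I*√305/5 ≈ 1858.0 - 41.914*I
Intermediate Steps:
y(G) = -G/40 (y(G) = G*(-1/40) = -G/40)
1858 - √(y(-8) - 1757) = 1858 - √(-1/40*(-8) - 1757) = 1858 - √(⅕ - 1757) = 1858 - √(-8784/5) = 1858 - 12*I*√305/5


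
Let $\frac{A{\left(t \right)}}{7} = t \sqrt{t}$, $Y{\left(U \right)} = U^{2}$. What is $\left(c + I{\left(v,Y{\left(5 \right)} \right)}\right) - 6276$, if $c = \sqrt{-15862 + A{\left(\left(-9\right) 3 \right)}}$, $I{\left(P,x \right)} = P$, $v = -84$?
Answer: $-6360 + \sqrt{-15862 - 567 i \sqrt{3}} \approx -6356.1 - 126.0 i$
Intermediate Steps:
$A{\left(t \right)} = 7 t^{\frac{3}{2}}$ ($A{\left(t \right)} = 7 t \sqrt{t} = 7 t^{\frac{3}{2}}$)
$c = \sqrt{-15862 - 567 i \sqrt{3}}$ ($c = \sqrt{-15862 + 7 \left(\left(-9\right) 3\right)^{\frac{3}{2}}} = \sqrt{-15862 + 7 \left(-27\right)^{\frac{3}{2}}} = \sqrt{-15862 + 7 \left(- 81 i \sqrt{3}\right)} = \sqrt{-15862 - 567 i \sqrt{3}} \approx 3.897 - 126.0 i$)
$\left(c + I{\left(v,Y{\left(5 \right)} \right)}\right) - 6276 = \left(\sqrt{-15862 - 567 i \sqrt{3}} - 84\right) - 6276 = \left(-84 + \sqrt{-15862 - 567 i \sqrt{3}}\right) - 6276 = -6360 + \sqrt{-15862 - 567 i \sqrt{3}}$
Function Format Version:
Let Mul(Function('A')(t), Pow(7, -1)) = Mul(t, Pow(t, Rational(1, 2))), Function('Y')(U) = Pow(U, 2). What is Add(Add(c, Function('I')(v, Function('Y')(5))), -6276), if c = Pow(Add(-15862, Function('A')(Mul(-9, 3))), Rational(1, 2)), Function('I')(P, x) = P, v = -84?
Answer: Add(-6360, Pow(Add(-15862, Mul(-567, I, Pow(3, Rational(1, 2)))), Rational(1, 2))) ≈ Add(-6356.1, Mul(-126.00, I))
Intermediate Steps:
Function('A')(t) = Mul(7, Pow(t, Rational(3, 2))) (Function('A')(t) = Mul(7, Mul(t, Pow(t, Rational(1, 2)))) = Mul(7, Pow(t, Rational(3, 2))))
c = Pow(Add(-15862, Mul(-567, I, Pow(3, Rational(1, 2)))), Rational(1, 2)) (c = Pow(Add(-15862, Mul(7, Pow(Mul(-9, 3), Rational(3, 2)))), Rational(1, 2)) = Pow(Add(-15862, Mul(7, Pow(-27, Rational(3, 2)))), Rational(1, 2)) = Pow(Add(-15862, Mul(7, Mul(-81, I, Pow(3, Rational(1, 2))))), Rational(1, 2)) = Pow(Add(-15862, Mul(-567, I, Pow(3, Rational(1, 2)))), Rational(1, 2)) ≈ Add(3.8970, Mul(-126.00, I)))
Add(Add(c, Function('I')(v, Function('Y')(5))), -6276) = Add(Add(Pow(Add(-15862, Mul(-567, I, Pow(3, Rational(1, 2)))), Rational(1, 2)), -84), -6276) = Add(Add(-84, Pow(Add(-15862, Mul(-567, I, Pow(3, Rational(1, 2)))), Rational(1, 2))), -6276) = Add(-6360, Pow(Add(-15862, Mul(-567, I, Pow(3, Rational(1, 2)))), Rational(1, 2)))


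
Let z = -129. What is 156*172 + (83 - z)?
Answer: 27044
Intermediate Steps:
156*172 + (83 - z) = 156*172 + (83 - 1*(-129)) = 26832 + (83 + 129) = 26832 + 212 = 27044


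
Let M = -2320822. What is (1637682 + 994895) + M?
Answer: 311755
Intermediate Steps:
(1637682 + 994895) + M = (1637682 + 994895) - 2320822 = 2632577 - 2320822 = 311755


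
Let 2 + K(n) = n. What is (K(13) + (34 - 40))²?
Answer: 25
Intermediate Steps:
K(n) = -2 + n
(K(13) + (34 - 40))² = ((-2 + 13) + (34 - 40))² = (11 - 6)² = 5² = 25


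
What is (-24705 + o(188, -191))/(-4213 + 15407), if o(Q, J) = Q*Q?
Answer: 10639/11194 ≈ 0.95042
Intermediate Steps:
o(Q, J) = Q²
(-24705 + o(188, -191))/(-4213 + 15407) = (-24705 + 188²)/(-4213 + 15407) = (-24705 + 35344)/11194 = 10639*(1/11194) = 10639/11194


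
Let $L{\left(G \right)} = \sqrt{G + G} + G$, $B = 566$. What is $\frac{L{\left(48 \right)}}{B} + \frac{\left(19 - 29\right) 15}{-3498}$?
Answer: $\frac{21067}{164989} + \frac{2 \sqrt{6}}{283} \approx 0.145$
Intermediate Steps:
$L{\left(G \right)} = G + \sqrt{2} \sqrt{G}$ ($L{\left(G \right)} = \sqrt{2 G} + G = \sqrt{2} \sqrt{G} + G = G + \sqrt{2} \sqrt{G}$)
$\frac{L{\left(48 \right)}}{B} + \frac{\left(19 - 29\right) 15}{-3498} = \frac{48 + \sqrt{2} \sqrt{48}}{566} + \frac{\left(19 - 29\right) 15}{-3498} = \left(48 + \sqrt{2} \cdot 4 \sqrt{3}\right) \frac{1}{566} + \left(-10\right) 15 \left(- \frac{1}{3498}\right) = \left(48 + 4 \sqrt{6}\right) \frac{1}{566} - - \frac{25}{583} = \left(\frac{24}{283} + \frac{2 \sqrt{6}}{283}\right) + \frac{25}{583} = \frac{21067}{164989} + \frac{2 \sqrt{6}}{283}$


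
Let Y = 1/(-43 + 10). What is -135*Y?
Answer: 45/11 ≈ 4.0909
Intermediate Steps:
Y = -1/33 (Y = 1/(-33) = -1/33 ≈ -0.030303)
-135*Y = -135*(-1/33) = 45/11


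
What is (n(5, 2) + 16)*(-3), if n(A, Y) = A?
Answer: -63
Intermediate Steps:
(n(5, 2) + 16)*(-3) = (5 + 16)*(-3) = 21*(-3) = -63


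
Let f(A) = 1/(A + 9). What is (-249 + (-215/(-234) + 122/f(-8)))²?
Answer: 870427009/54756 ≈ 15896.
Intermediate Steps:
f(A) = 1/(9 + A)
(-249 + (-215/(-234) + 122/f(-8)))² = (-249 + (-215/(-234) + 122/(1/(9 - 8))))² = (-249 + (-215*(-1/234) + 122/(1/1)))² = (-249 + (215/234 + 122/1))² = (-249 + (215/234 + 122*1))² = (-249 + (215/234 + 122))² = (-249 + 28763/234)² = (-29503/234)² = 870427009/54756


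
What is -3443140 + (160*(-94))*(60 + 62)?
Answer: -5278020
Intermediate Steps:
-3443140 + (160*(-94))*(60 + 62) = -3443140 - 15040*122 = -3443140 - 1834880 = -5278020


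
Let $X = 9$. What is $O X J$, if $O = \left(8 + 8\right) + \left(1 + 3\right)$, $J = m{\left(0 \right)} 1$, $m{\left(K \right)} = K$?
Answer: $0$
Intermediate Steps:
$J = 0$ ($J = 0 \cdot 1 = 0$)
$O = 20$ ($O = 16 + 4 = 20$)
$O X J = 20 \cdot 9 \cdot 0 = 180 \cdot 0 = 0$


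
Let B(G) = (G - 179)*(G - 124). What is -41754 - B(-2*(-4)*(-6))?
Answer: -80798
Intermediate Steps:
B(G) = (-179 + G)*(-124 + G)
-41754 - B(-2*(-4)*(-6)) = -41754 - (22196 + (-2*(-4)*(-6))² - 303*(-2*(-4))*(-6)) = -41754 - (22196 + (8*(-6))² - 2424*(-6)) = -41754 - (22196 + (-48)² - 303*(-48)) = -41754 - (22196 + 2304 + 14544) = -41754 - 1*39044 = -41754 - 39044 = -80798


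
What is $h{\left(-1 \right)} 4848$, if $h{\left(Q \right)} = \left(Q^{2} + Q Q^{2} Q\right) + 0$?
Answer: $9696$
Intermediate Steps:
$h{\left(Q \right)} = Q^{2} + Q^{4}$ ($h{\left(Q \right)} = \left(Q^{2} + Q^{3} Q\right) + 0 = \left(Q^{2} + Q^{4}\right) + 0 = Q^{2} + Q^{4}$)
$h{\left(-1 \right)} 4848 = \left(\left(-1\right)^{2} + \left(-1\right)^{4}\right) 4848 = \left(1 + 1\right) 4848 = 2 \cdot 4848 = 9696$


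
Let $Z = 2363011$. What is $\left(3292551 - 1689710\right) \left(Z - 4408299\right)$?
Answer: $-3278271463208$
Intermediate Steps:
$\left(3292551 - 1689710\right) \left(Z - 4408299\right) = \left(3292551 - 1689710\right) \left(2363011 - 4408299\right) = 1602841 \left(-2045288\right) = -3278271463208$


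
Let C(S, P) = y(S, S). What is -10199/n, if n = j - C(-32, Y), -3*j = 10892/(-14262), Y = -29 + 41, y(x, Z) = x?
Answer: -218187207/690022 ≈ -316.20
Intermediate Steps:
Y = 12
C(S, P) = S
j = 5446/21393 (j = -10892/(3*(-14262)) = -10892*(-1)/(3*14262) = -⅓*(-5446/7131) = 5446/21393 ≈ 0.25457)
n = 690022/21393 (n = 5446/21393 - 1*(-32) = 5446/21393 + 32 = 690022/21393 ≈ 32.255)
-10199/n = -10199/690022/21393 = -10199*21393/690022 = -218187207/690022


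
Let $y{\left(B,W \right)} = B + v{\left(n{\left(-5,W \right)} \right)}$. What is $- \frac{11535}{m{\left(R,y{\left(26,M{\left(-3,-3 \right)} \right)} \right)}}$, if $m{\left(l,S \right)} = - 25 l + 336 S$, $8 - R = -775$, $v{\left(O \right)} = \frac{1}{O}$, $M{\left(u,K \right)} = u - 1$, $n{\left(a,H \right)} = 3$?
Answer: $\frac{11535}{10727} \approx 1.0753$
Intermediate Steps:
$M{\left(u,K \right)} = -1 + u$
$R = 783$ ($R = 8 - -775 = 8 + 775 = 783$)
$y{\left(B,W \right)} = \frac{1}{3} + B$ ($y{\left(B,W \right)} = B + \frac{1}{3} = \frac{1}{3} + B$)
$- \frac{11535}{m{\left(R,y{\left(26,M{\left(-3,-3 \right)} \right)} \right)}} = - \frac{11535}{\left(-25\right) 783 + 336 \left(\frac{1}{3} + 26\right)} = - \frac{11535}{-19575 + 336 \cdot \frac{79}{3}} = - \frac{11535}{-19575 + 8848} = - \frac{11535}{-10727} = \left(-11535\right) \left(- \frac{1}{10727}\right) = \frac{11535}{10727}$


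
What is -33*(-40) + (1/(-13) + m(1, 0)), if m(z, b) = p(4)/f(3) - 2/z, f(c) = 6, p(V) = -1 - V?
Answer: 102733/78 ≈ 1317.1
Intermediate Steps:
m(z, b) = -⅚ - 2/z (m(z, b) = (-1 - 1*4)/6 - 2/z = (-1 - 4)*(⅙) - 2/z = -5*⅙ - 2/z = -⅚ - 2/z)
-33*(-40) + (1/(-13) + m(1, 0)) = -33*(-40) + (1/(-13) + (-⅚ - 2/1)) = 1320 + (-1/13 + (-⅚ - 2*1)) = 1320 + (-1/13 + (-⅚ - 2)) = 1320 + (-1/13 - 17/6) = 1320 - 227/78 = 102733/78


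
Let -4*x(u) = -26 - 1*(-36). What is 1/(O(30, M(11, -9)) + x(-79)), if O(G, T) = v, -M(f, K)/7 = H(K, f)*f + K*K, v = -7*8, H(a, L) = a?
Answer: -2/117 ≈ -0.017094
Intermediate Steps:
v = -56
x(u) = -5/2 (x(u) = -(-26 - 1*(-36))/4 = -(-26 + 36)/4 = -1/4*10 = -5/2)
M(f, K) = -7*K**2 - 7*K*f (M(f, K) = -7*(K*f + K*K) = -7*(K*f + K**2) = -7*(K**2 + K*f) = -7*K**2 - 7*K*f)
O(G, T) = -56
1/(O(30, M(11, -9)) + x(-79)) = 1/(-56 - 5/2) = 1/(-117/2) = -2/117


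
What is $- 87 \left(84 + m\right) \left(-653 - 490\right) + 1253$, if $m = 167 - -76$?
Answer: $32518460$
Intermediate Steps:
$m = 243$ ($m = 167 + 76 = 243$)
$- 87 \left(84 + m\right) \left(-653 - 490\right) + 1253 = - 87 \left(84 + 243\right) \left(-653 - 490\right) + 1253 = - 87 \cdot 327 \left(-1143\right) + 1253 = \left(-87\right) \left(-373761\right) + 1253 = 32517207 + 1253 = 32518460$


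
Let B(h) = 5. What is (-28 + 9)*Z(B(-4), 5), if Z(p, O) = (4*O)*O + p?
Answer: -1995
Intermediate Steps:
Z(p, O) = p + 4*O² (Z(p, O) = 4*O² + p = p + 4*O²)
(-28 + 9)*Z(B(-4), 5) = (-28 + 9)*(5 + 4*5²) = -19*(5 + 4*25) = -19*(5 + 100) = -19*105 = -1995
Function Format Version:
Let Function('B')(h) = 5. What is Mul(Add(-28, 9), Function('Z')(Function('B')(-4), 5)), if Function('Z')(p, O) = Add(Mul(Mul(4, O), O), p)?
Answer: -1995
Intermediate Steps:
Function('Z')(p, O) = Add(p, Mul(4, Pow(O, 2))) (Function('Z')(p, O) = Add(Mul(4, Pow(O, 2)), p) = Add(p, Mul(4, Pow(O, 2))))
Mul(Add(-28, 9), Function('Z')(Function('B')(-4), 5)) = Mul(Add(-28, 9), Add(5, Mul(4, Pow(5, 2)))) = Mul(-19, Add(5, Mul(4, 25))) = Mul(-19, Add(5, 100)) = Mul(-19, 105) = -1995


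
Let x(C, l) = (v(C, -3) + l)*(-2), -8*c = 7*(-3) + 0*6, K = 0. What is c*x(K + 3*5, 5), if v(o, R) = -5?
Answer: 0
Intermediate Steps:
c = 21/8 (c = -(7*(-3) + 0*6)/8 = -(-21 + 0)/8 = -⅛*(-21) = 21/8 ≈ 2.6250)
x(C, l) = 10 - 2*l (x(C, l) = (-5 + l)*(-2) = 10 - 2*l)
c*x(K + 3*5, 5) = 21*(10 - 2*5)/8 = 21*(10 - 10)/8 = (21/8)*0 = 0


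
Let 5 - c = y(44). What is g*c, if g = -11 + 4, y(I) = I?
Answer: 273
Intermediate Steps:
c = -39 (c = 5 - 1*44 = 5 - 44 = -39)
g = -7
g*c = -7*(-39) = 273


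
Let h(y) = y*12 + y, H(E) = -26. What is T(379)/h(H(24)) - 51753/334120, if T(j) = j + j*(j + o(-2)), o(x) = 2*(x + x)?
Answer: -23562201537/56466280 ≈ -417.28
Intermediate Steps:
h(y) = 13*y (h(y) = 12*y + y = 13*y)
o(x) = 4*x (o(x) = 2*(2*x) = 4*x)
T(j) = j + j*(-8 + j) (T(j) = j + j*(j + 4*(-2)) = j + j*(j - 8) = j + j*(-8 + j))
T(379)/h(H(24)) - 51753/334120 = (379*(-7 + 379))/((13*(-26))) - 51753/334120 = (379*372)/(-338) - 51753*1/334120 = 140988*(-1/338) - 51753/334120 = -70494/169 - 51753/334120 = -23562201537/56466280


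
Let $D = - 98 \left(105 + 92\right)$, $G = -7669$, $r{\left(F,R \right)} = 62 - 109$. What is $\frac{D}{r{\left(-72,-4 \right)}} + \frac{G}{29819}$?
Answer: $\frac{575325171}{1401493} \approx 410.51$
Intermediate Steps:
$r{\left(F,R \right)} = -47$
$D = -19306$ ($D = \left(-98\right) 197 = -19306$)
$\frac{D}{r{\left(-72,-4 \right)}} + \frac{G}{29819} = - \frac{19306}{-47} - \frac{7669}{29819} = \left(-19306\right) \left(- \frac{1}{47}\right) - \frac{7669}{29819} = \frac{19306}{47} - \frac{7669}{29819} = \frac{575325171}{1401493}$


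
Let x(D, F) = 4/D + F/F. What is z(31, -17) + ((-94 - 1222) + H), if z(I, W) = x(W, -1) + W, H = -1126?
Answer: -41790/17 ≈ -2458.2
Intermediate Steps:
x(D, F) = 1 + 4/D (x(D, F) = 4/D + 1 = 1 + 4/D)
z(I, W) = W + (4 + W)/W (z(I, W) = (4 + W)/W + W = W + (4 + W)/W)
z(31, -17) + ((-94 - 1222) + H) = (1 - 17 + 4/(-17)) + ((-94 - 1222) - 1126) = (1 - 17 + 4*(-1/17)) + (-1316 - 1126) = (1 - 17 - 4/17) - 2442 = -276/17 - 2442 = -41790/17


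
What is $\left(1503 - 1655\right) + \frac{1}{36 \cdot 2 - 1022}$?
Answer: $- \frac{144401}{950} \approx -152.0$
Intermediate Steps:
$\left(1503 - 1655\right) + \frac{1}{36 \cdot 2 - 1022} = -152 + \frac{1}{72 - 1022} = -152 + \frac{1}{-950} = -152 - \frac{1}{950} = - \frac{144401}{950}$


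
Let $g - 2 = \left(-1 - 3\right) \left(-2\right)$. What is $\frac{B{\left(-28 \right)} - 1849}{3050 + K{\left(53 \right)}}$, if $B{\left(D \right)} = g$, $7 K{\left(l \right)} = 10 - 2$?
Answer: $- \frac{12873}{21358} \approx -0.60273$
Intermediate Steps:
$K{\left(l \right)} = \frac{8}{7}$ ($K{\left(l \right)} = \frac{10 - 2}{7} = \frac{1}{7} \cdot 8 = \frac{8}{7}$)
$g = 10$ ($g = 2 + \left(-1 - 3\right) \left(-2\right) = 2 - -8 = 2 + 8 = 10$)
$B{\left(D \right)} = 10$
$\frac{B{\left(-28 \right)} - 1849}{3050 + K{\left(53 \right)}} = \frac{10 - 1849}{3050 + \frac{8}{7}} = - \frac{1839}{\frac{21358}{7}} = \left(-1839\right) \frac{7}{21358} = - \frac{12873}{21358}$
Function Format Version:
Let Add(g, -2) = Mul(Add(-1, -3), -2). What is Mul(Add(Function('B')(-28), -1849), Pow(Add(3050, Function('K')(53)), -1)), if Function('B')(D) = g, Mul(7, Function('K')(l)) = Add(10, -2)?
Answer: Rational(-12873, 21358) ≈ -0.60273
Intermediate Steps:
Function('K')(l) = Rational(8, 7) (Function('K')(l) = Mul(Rational(1, 7), Add(10, -2)) = Mul(Rational(1, 7), 8) = Rational(8, 7))
g = 10 (g = Add(2, Mul(Add(-1, -3), -2)) = Add(2, Mul(-4, -2)) = Add(2, 8) = 10)
Function('B')(D) = 10
Mul(Add(Function('B')(-28), -1849), Pow(Add(3050, Function('K')(53)), -1)) = Mul(Add(10, -1849), Pow(Add(3050, Rational(8, 7)), -1)) = Mul(-1839, Pow(Rational(21358, 7), -1)) = Mul(-1839, Rational(7, 21358)) = Rational(-12873, 21358)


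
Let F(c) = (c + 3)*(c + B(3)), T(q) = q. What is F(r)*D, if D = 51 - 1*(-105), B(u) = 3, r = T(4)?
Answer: 7644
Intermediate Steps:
r = 4
D = 156 (D = 51 + 105 = 156)
F(c) = (3 + c)² (F(c) = (c + 3)*(c + 3) = (3 + c)*(3 + c) = (3 + c)²)
F(r)*D = (9 + 4² + 6*4)*156 = (9 + 16 + 24)*156 = 49*156 = 7644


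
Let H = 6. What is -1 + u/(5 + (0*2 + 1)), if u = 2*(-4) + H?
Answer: -4/3 ≈ -1.3333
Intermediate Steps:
u = -2 (u = 2*(-4) + 6 = -8 + 6 = -2)
-1 + u/(5 + (0*2 + 1)) = -1 - 2/(5 + (0*2 + 1)) = -1 - 2/(5 + (0 + 1)) = -1 - 2/(5 + 1) = -1 - 2/6 = -1 - 2*1/6 = -1 - 1/3 = -4/3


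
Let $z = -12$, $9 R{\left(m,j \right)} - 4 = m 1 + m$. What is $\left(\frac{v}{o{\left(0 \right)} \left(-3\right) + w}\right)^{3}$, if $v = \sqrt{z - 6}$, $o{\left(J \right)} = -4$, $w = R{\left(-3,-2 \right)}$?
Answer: $- \frac{19683 i \sqrt{2}}{595508} \approx - 0.046743 i$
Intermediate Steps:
$R{\left(m,j \right)} = \frac{4}{9} + \frac{2 m}{9}$ ($R{\left(m,j \right)} = \frac{4}{9} + \frac{m 1 + m}{9} = \frac{4}{9} + \frac{m + m}{9} = \frac{4}{9} + \frac{2 m}{9}$)
$w = - \frac{2}{9}$ ($w = \frac{4}{9} + \frac{2}{9} \left(-3\right) = \frac{4}{9} - \frac{2}{3} = - \frac{2}{9} \approx -0.22222$)
$v = 3 i \sqrt{2}$ ($v = \sqrt{-12 - 6} = \sqrt{-18} = 3 i \sqrt{2} \approx 4.2426 i$)
$\left(\frac{v}{o{\left(0 \right)} \left(-3\right) + w}\right)^{3} = \left(\frac{3 i \sqrt{2}}{\left(-4\right) \left(-3\right) - \frac{2}{9}}\right)^{3} = \left(\frac{3 i \sqrt{2}}{12 - \frac{2}{9}}\right)^{3} = \left(\frac{3 i \sqrt{2}}{\frac{106}{9}}\right)^{3} = \left(3 i \sqrt{2} \cdot \frac{9}{106}\right)^{3} = \left(\frac{27 i \sqrt{2}}{106}\right)^{3} = - \frac{19683 i \sqrt{2}}{595508}$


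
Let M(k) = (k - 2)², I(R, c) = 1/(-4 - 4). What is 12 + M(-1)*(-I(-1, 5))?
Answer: 105/8 ≈ 13.125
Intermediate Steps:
I(R, c) = -⅛ (I(R, c) = 1/(-8) = -⅛)
M(k) = (-2 + k)²
12 + M(-1)*(-I(-1, 5)) = 12 + (-2 - 1)²*(-1*(-⅛)) = 12 + (-3)²*(⅛) = 12 + 9*(⅛) = 12 + 9/8 = 105/8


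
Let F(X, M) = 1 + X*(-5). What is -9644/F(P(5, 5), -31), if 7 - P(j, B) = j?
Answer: 9644/9 ≈ 1071.6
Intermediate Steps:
P(j, B) = 7 - j
F(X, M) = 1 - 5*X
-9644/F(P(5, 5), -31) = -9644/(1 - 5*(7 - 1*5)) = -9644/(1 - 5*(7 - 5)) = -9644/(1 - 5*2) = -9644/(1 - 10) = -9644/(-9) = -9644*(-⅑) = 9644/9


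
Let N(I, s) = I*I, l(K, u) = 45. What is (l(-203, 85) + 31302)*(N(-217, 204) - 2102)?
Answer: 1410207489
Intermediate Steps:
N(I, s) = I**2
(l(-203, 85) + 31302)*(N(-217, 204) - 2102) = (45 + 31302)*((-217)**2 - 2102) = 31347*(47089 - 2102) = 31347*44987 = 1410207489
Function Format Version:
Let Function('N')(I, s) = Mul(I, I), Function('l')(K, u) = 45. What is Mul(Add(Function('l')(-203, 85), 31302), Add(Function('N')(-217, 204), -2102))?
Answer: 1410207489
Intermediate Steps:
Function('N')(I, s) = Pow(I, 2)
Mul(Add(Function('l')(-203, 85), 31302), Add(Function('N')(-217, 204), -2102)) = Mul(Add(45, 31302), Add(Pow(-217, 2), -2102)) = Mul(31347, Add(47089, -2102)) = Mul(31347, 44987) = 1410207489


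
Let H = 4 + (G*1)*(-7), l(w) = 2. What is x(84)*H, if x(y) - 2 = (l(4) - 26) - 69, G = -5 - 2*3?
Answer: -7371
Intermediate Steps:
G = -11 (G = -5 - 6 = -11)
x(y) = -91 (x(y) = 2 + ((2 - 26) - 69) = 2 + (-24 - 69) = 2 - 93 = -91)
H = 81 (H = 4 - 11*1*(-7) = 4 - 11*(-7) = 4 + 77 = 81)
x(84)*H = -91*81 = -7371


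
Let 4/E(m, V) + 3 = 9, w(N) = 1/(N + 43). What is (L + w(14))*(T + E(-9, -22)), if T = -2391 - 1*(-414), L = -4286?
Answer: 1448460629/171 ≈ 8.4705e+6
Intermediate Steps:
w(N) = 1/(43 + N)
E(m, V) = ⅔ (E(m, V) = 4/(-3 + 9) = 4/6 = 4*(⅙) = ⅔)
T = -1977 (T = -2391 + 414 = -1977)
(L + w(14))*(T + E(-9, -22)) = (-4286 + 1/(43 + 14))*(-1977 + ⅔) = (-4286 + 1/57)*(-5929/3) = -244301/57*(-5929/3) = 1448460629/171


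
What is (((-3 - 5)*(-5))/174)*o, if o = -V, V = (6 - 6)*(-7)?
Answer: 0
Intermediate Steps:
V = 0 (V = 0*(-7) = 0)
o = 0 (o = -1*0 = 0)
(((-3 - 5)*(-5))/174)*o = (((-3 - 5)*(-5))/174)*0 = (-8*(-5)*(1/174))*0 = (40*(1/174))*0 = (20/87)*0 = 0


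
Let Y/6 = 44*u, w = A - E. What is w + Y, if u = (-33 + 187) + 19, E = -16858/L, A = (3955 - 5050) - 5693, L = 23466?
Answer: 456234401/11733 ≈ 38885.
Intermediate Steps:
A = -6788 (A = -1095 - 5693 = -6788)
E = -8429/11733 (E = -16858/23466 = -16858*1/23466 = -8429/11733 ≈ -0.71840)
w = -79635175/11733 (w = -6788 - 1*(-8429/11733) = -6788 + 8429/11733 = -79635175/11733 ≈ -6787.3)
u = 173 (u = 154 + 19 = 173)
Y = 45672 (Y = 6*(44*173) = 6*7612 = 45672)
w + Y = -79635175/11733 + 45672 = 456234401/11733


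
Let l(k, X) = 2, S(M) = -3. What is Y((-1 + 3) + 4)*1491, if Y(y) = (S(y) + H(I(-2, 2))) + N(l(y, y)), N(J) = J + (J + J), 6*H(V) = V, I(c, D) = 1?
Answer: 9443/2 ≈ 4721.5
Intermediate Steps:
H(V) = V/6
N(J) = 3*J (N(J) = J + 2*J = 3*J)
Y(y) = 19/6 (Y(y) = (-3 + (⅙)*1) + 3*2 = (-3 + ⅙) + 6 = -17/6 + 6 = 19/6)
Y((-1 + 3) + 4)*1491 = (19/6)*1491 = 9443/2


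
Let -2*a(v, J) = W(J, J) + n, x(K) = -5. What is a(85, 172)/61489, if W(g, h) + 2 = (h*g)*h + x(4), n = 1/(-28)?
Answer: -142476347/3443384 ≈ -41.377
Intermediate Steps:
n = -1/28 ≈ -0.035714
W(g, h) = -7 + g*h² (W(g, h) = -2 + ((h*g)*h - 5) = -2 + ((g*h)*h - 5) = -2 + (g*h² - 5) = -2 + (-5 + g*h²) = -7 + g*h²)
a(v, J) = 197/56 - J³/2 (a(v, J) = -((-7 + J*J²) - 1/28)/2 = -((-7 + J³) - 1/28)/2 = -(-197/28 + J³)/2 = 197/56 - J³/2)
a(85, 172)/61489 = (197/56 - ½*172³)/61489 = (197/56 - ½*5088448)*(1/61489) = (197/56 - 2544224)*(1/61489) = -142476347/56*1/61489 = -142476347/3443384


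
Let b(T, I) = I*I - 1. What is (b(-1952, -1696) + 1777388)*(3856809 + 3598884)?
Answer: 34697326450479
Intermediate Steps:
b(T, I) = -1 + I² (b(T, I) = I² - 1 = -1 + I²)
(b(-1952, -1696) + 1777388)*(3856809 + 3598884) = ((-1 + (-1696)²) + 1777388)*(3856809 + 3598884) = ((-1 + 2876416) + 1777388)*7455693 = (2876415 + 1777388)*7455693 = 4653803*7455693 = 34697326450479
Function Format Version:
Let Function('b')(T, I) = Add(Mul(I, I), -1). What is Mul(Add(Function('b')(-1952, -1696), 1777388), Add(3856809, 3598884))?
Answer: 34697326450479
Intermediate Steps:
Function('b')(T, I) = Add(-1, Pow(I, 2)) (Function('b')(T, I) = Add(Pow(I, 2), -1) = Add(-1, Pow(I, 2)))
Mul(Add(Function('b')(-1952, -1696), 1777388), Add(3856809, 3598884)) = Mul(Add(Add(-1, Pow(-1696, 2)), 1777388), Add(3856809, 3598884)) = Mul(Add(Add(-1, 2876416), 1777388), 7455693) = Mul(Add(2876415, 1777388), 7455693) = Mul(4653803, 7455693) = 34697326450479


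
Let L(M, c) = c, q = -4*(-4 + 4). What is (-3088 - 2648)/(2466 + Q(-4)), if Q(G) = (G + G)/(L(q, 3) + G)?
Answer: -2868/1237 ≈ -2.3185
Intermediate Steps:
q = 0 (q = -4*0 = 0)
Q(G) = 2*G/(3 + G) (Q(G) = (G + G)/(3 + G) = (2*G)/(3 + G) = 2*G/(3 + G))
(-3088 - 2648)/(2466 + Q(-4)) = (-3088 - 2648)/(2466 + 2*(-4)/(3 - 4)) = -5736/(2466 + 2*(-4)/(-1)) = -5736/(2466 + 2*(-4)*(-1)) = -5736/(2466 + 8) = -5736/2474 = -5736*1/2474 = -2868/1237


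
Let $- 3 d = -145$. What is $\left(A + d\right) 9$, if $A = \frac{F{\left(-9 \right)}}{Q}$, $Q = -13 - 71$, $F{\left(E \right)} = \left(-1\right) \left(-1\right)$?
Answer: $\frac{12177}{28} \approx 434.89$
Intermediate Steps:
$F{\left(E \right)} = 1$
$d = \frac{145}{3}$ ($d = \left(- \frac{1}{3}\right) \left(-145\right) = \frac{145}{3} \approx 48.333$)
$Q = -84$ ($Q = -13 - 71 = -84$)
$A = - \frac{1}{84}$ ($A = 1 \frac{1}{-84} = 1 \left(- \frac{1}{84}\right) = - \frac{1}{84} \approx -0.011905$)
$\left(A + d\right) 9 = \left(- \frac{1}{84} + \frac{145}{3}\right) 9 = \frac{1353}{28} \cdot 9 = \frac{12177}{28}$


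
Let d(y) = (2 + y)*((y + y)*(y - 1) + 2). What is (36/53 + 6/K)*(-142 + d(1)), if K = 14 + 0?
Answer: -55896/371 ≈ -150.66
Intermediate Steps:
K = 14
d(y) = (2 + y)*(2 + 2*y*(-1 + y)) (d(y) = (2 + y)*((2*y)*(-1 + y) + 2) = (2 + y)*(2*y*(-1 + y) + 2) = (2 + y)*(2 + 2*y*(-1 + y)))
(36/53 + 6/K)*(-142 + d(1)) = (36/53 + 6/14)*(-142 + (4 - 2*1 + 2*1**2 + 2*1**3)) = (36*(1/53) + 6*(1/14))*(-142 + (4 - 2 + 2*1 + 2*1)) = (36/53 + 3/7)*(-142 + (4 - 2 + 2 + 2)) = 411*(-142 + 6)/371 = (411/371)*(-136) = -55896/371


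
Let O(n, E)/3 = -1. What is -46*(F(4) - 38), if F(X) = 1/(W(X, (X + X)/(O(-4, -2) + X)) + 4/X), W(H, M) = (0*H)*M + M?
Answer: 15686/9 ≈ 1742.9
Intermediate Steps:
O(n, E) = -3 (O(n, E) = 3*(-1) = -3)
W(H, M) = M (W(H, M) = 0*M + M = 0 + M = M)
F(X) = 1/(4/X + 2*X/(-3 + X)) (F(X) = 1/((X + X)/(-3 + X) + 4/X) = 1/((2*X)/(-3 + X) + 4/X) = 1/(2*X/(-3 + X) + 4/X) = 1/(4/X + 2*X/(-3 + X)))
-46*(F(4) - 38) = -46*((½)*4*(-3 + 4)/(-6 + 4² + 2*4) - 38) = -46*((½)*4*1/(-6 + 16 + 8) - 38) = -46*((½)*4*1/18 - 38) = -46*((½)*4*(1/18)*1 - 38) = -46*(⅑ - 38) = -46*(-341/9) = 15686/9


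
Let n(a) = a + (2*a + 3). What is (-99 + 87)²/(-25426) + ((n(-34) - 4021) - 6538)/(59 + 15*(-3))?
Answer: -67748081/88991 ≈ -761.29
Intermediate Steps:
n(a) = 3 + 3*a (n(a) = a + (3 + 2*a) = 3 + 3*a)
(-99 + 87)²/(-25426) + ((n(-34) - 4021) - 6538)/(59 + 15*(-3)) = (-99 + 87)²/(-25426) + (((3 + 3*(-34)) - 4021) - 6538)/(59 + 15*(-3)) = (-12)²*(-1/25426) + (((3 - 102) - 4021) - 6538)/(59 - 45) = 144*(-1/25426) + ((-99 - 4021) - 6538)/14 = -72/12713 + (-4120 - 6538)*(1/14) = -72/12713 - 10658*1/14 = -72/12713 - 5329/7 = -67748081/88991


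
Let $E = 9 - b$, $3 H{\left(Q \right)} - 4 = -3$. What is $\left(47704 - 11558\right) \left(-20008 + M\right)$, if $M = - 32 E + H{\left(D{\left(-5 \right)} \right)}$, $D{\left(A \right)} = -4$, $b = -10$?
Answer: $- \frac{2235521662}{3} \approx -7.4517 \cdot 10^{8}$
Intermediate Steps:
$H{\left(Q \right)} = \frac{1}{3}$ ($H{\left(Q \right)} = \frac{4}{3} + \frac{1}{3} \left(-3\right) = \frac{4}{3} - 1 = \frac{1}{3}$)
$E = 19$ ($E = 9 - -10 = 9 + 10 = 19$)
$M = - \frac{1823}{3}$ ($M = \left(-32\right) 19 + \frac{1}{3} = -608 + \frac{1}{3} = - \frac{1823}{3} \approx -607.67$)
$\left(47704 - 11558\right) \left(-20008 + M\right) = \left(47704 - 11558\right) \left(-20008 - \frac{1823}{3}\right) = 36146 \left(- \frac{61847}{3}\right) = - \frac{2235521662}{3}$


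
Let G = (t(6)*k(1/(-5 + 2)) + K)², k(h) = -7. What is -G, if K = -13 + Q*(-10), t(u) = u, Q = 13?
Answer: -34225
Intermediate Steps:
K = -143 (K = -13 + 13*(-10) = -13 - 130 = -143)
G = 34225 (G = (6*(-7) - 143)² = (-42 - 143)² = (-185)² = 34225)
-G = -1*34225 = -34225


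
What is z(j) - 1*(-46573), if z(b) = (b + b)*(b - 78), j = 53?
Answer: 43923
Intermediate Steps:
z(b) = 2*b*(-78 + b) (z(b) = (2*b)*(-78 + b) = 2*b*(-78 + b))
z(j) - 1*(-46573) = 2*53*(-78 + 53) - 1*(-46573) = 2*53*(-25) + 46573 = -2650 + 46573 = 43923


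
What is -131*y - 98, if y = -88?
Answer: 11430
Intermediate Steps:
-131*y - 98 = -131*(-88) - 98 = 11528 - 98 = 11430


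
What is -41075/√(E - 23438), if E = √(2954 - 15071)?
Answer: -41075/√(-23438 + I*√12117) ≈ -0.63003 + 268.3*I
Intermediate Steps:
E = I*√12117 (E = √(-12117) = I*√12117 ≈ 110.08*I)
-41075/√(E - 23438) = -41075/√(I*√12117 - 23438) = -41075/√(-23438 + I*√12117)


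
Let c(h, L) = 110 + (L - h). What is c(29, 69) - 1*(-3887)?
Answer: 4037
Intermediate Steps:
c(h, L) = 110 + L - h
c(29, 69) - 1*(-3887) = (110 + 69 - 1*29) - 1*(-3887) = (110 + 69 - 29) + 3887 = 150 + 3887 = 4037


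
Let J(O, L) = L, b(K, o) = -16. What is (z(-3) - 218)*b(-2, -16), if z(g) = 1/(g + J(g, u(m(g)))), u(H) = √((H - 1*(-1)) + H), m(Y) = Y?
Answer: 24440/7 + 8*I*√5/7 ≈ 3491.4 + 2.5555*I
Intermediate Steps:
u(H) = √(1 + 2*H) (u(H) = √((H + 1) + H) = √((1 + H) + H) = √(1 + 2*H))
z(g) = 1/(g + √(1 + 2*g))
(z(-3) - 218)*b(-2, -16) = (1/(-3 + √(1 + 2*(-3))) - 218)*(-16) = (1/(-3 + √(1 - 6)) - 218)*(-16) = (1/(-3 + √(-5)) - 218)*(-16) = (1/(-3 + I*√5) - 218)*(-16) = (-218 + 1/(-3 + I*√5))*(-16) = 3488 - 16/(-3 + I*√5)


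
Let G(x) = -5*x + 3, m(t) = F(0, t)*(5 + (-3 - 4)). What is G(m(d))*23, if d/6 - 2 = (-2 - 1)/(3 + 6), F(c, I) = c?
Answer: 69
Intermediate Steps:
d = 10 (d = 12 + 6*((-2 - 1)/(3 + 6)) = 12 + 6*(-3/9) = 12 + 6*(-3*⅑) = 12 + 6*(-⅓) = 12 - 2 = 10)
m(t) = 0 (m(t) = 0*(5 + (-3 - 4)) = 0*(5 - 7) = 0*(-2) = 0)
G(x) = 3 - 5*x
G(m(d))*23 = (3 - 5*0)*23 = (3 + 0)*23 = 3*23 = 69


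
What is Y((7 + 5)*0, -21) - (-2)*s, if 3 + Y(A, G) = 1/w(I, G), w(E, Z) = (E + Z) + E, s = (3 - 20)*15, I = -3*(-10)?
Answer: -20006/39 ≈ -512.97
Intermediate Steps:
I = 30
s = -255 (s = -17*15 = -255)
w(E, Z) = Z + 2*E
Y(A, G) = -3 + 1/(60 + G) (Y(A, G) = -3 + 1/(G + 2*30) = -3 + 1/(G + 60) = -3 + 1/(60 + G))
Y((7 + 5)*0, -21) - (-2)*s = (-179 - 3*(-21))/(60 - 21) - (-2)*(-255) = (-179 + 63)/39 - 1*510 = (1/39)*(-116) - 510 = -116/39 - 510 = -20006/39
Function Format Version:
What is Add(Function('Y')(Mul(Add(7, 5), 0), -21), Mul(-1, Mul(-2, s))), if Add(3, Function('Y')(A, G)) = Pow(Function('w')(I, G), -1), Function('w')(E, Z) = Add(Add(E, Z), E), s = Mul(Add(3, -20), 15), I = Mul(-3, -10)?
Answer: Rational(-20006, 39) ≈ -512.97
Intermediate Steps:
I = 30
s = -255 (s = Mul(-17, 15) = -255)
Function('w')(E, Z) = Add(Z, Mul(2, E))
Function('Y')(A, G) = Add(-3, Pow(Add(60, G), -1)) (Function('Y')(A, G) = Add(-3, Pow(Add(G, Mul(2, 30)), -1)) = Add(-3, Pow(Add(G, 60), -1)) = Add(-3, Pow(Add(60, G), -1)))
Add(Function('Y')(Mul(Add(7, 5), 0), -21), Mul(-1, Mul(-2, s))) = Add(Mul(Pow(Add(60, -21), -1), Add(-179, Mul(-3, -21))), Mul(-1, Mul(-2, -255))) = Add(Mul(Pow(39, -1), Add(-179, 63)), Mul(-1, 510)) = Add(Mul(Rational(1, 39), -116), -510) = Add(Rational(-116, 39), -510) = Rational(-20006, 39)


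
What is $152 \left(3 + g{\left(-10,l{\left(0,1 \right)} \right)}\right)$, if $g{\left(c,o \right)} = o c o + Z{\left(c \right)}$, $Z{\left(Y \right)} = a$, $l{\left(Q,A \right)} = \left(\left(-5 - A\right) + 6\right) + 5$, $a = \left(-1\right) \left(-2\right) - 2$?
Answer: $-37544$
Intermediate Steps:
$a = 0$ ($a = 2 - 2 = 0$)
$l{\left(Q,A \right)} = 6 - A$ ($l{\left(Q,A \right)} = \left(1 - A\right) + 5 = 6 - A$)
$Z{\left(Y \right)} = 0$
$g{\left(c,o \right)} = c o^{2}$ ($g{\left(c,o \right)} = o c o + 0 = c o o + 0 = c o^{2} + 0 = c o^{2}$)
$152 \left(3 + g{\left(-10,l{\left(0,1 \right)} \right)}\right) = 152 \left(3 - 10 \left(6 - 1\right)^{2}\right) = 152 \left(3 - 10 \cdot 5^{2}\right) = 152 \left(3 - 250\right) = 152 \left(-247\right) = -37544$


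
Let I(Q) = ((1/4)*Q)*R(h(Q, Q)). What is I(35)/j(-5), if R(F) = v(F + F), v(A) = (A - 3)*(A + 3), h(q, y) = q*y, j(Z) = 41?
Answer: 210087185/164 ≈ 1.2810e+6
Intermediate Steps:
v(A) = (-3 + A)*(3 + A)
R(F) = -9 + 4*F² (R(F) = -9 + (F + F)² = -9 + (2*F)² = -9 + 4*F²)
I(Q) = Q*(-9 + 4*Q⁴)/4 (I(Q) = ((1/4)*Q)*(-9 + 4*(Q*Q)²) = ((1*(¼))*Q)*(-9 + 4*(Q²)²) = (Q/4)*(-9 + 4*Q⁴) = Q*(-9 + 4*Q⁴)/4)
I(35)/j(-5) = (35*(-9/4 + 35⁴))/41 = (35*(-9/4 + 1500625))*(1/41) = (35*(6002491/4))*(1/41) = (210087185/4)*(1/41) = 210087185/164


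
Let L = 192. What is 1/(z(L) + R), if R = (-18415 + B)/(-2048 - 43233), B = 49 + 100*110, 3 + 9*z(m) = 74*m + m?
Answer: 135843/217325617 ≈ 0.00062507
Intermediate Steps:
z(m) = -⅓ + 25*m/3 (z(m) = -⅓ + (74*m + m)/9 = -⅓ + (75*m)/9 = -⅓ + 25*m/3)
B = 11049 (B = 49 + 11000 = 11049)
R = 7366/45281 (R = (-18415 + 11049)/(-2048 - 43233) = -7366/(-45281) = -7366*(-1/45281) = 7366/45281 ≈ 0.16267)
1/(z(L) + R) = 1/((-⅓ + (25/3)*192) + 7366/45281) = 1/((-⅓ + 1600) + 7366/45281) = 1/(4799/3 + 7366/45281) = 1/(217325617/135843) = 135843/217325617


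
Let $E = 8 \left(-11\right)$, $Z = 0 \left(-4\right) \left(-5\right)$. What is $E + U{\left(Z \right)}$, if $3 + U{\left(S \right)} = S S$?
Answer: $-91$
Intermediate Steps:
$Z = 0$ ($Z = 0 \left(-5\right) = 0$)
$E = -88$
$U{\left(S \right)} = -3 + S^{2}$ ($U{\left(S \right)} = -3 + S S = -3 + S^{2}$)
$E + U{\left(Z \right)} = -88 - \left(3 - 0^{2}\right) = -88 + \left(-3 + 0\right) = -88 - 3 = -91$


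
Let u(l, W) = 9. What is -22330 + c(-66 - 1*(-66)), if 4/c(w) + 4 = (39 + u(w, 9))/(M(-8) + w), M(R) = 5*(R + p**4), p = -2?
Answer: -156320/7 ≈ -22331.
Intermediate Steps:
M(R) = 80 + 5*R (M(R) = 5*(R + (-2)**4) = 5*(R + 16) = 5*(16 + R) = 80 + 5*R)
c(w) = 4/(-4 + 48/(40 + w)) (c(w) = 4/(-4 + (39 + 9)/((80 + 5*(-8)) + w)) = 4/(-4 + 48/((80 - 40) + w)) = 4/(-4 + 48/(40 + w)))
-22330 + c(-66 - 1*(-66)) = -22330 + (-40 - (-66 - 1*(-66)))/(28 + (-66 - 1*(-66))) = -22330 + (-40 - (-66 + 66))/(28 + (-66 + 66)) = -22330 + (-40 - 1*0)/(28 + 0) = -22330 + (-40 + 0)/28 = -22330 + (1/28)*(-40) = -22330 - 10/7 = -156320/7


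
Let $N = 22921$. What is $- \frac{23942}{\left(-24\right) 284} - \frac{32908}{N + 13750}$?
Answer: $\frac{326838077}{124974768} \approx 2.6152$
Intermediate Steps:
$- \frac{23942}{\left(-24\right) 284} - \frac{32908}{N + 13750} = - \frac{23942}{\left(-24\right) 284} - \frac{32908}{22921 + 13750} = - \frac{23942}{-6816} - \frac{32908}{36671} = \left(-23942\right) \left(- \frac{1}{6816}\right) - \frac{32908}{36671} = \frac{11971}{3408} - \frac{32908}{36671} = \frac{326838077}{124974768}$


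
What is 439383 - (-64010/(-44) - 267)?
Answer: 9640295/22 ≈ 4.3820e+5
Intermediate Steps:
439383 - (-64010/(-44) - 267) = 439383 - (-64010*(-1)/44 - 267) = 439383 - (-346*(-185/44) - 267) = 439383 - (32005/22 - 267) = 439383 - 1*26131/22 = 439383 - 26131/22 = 9640295/22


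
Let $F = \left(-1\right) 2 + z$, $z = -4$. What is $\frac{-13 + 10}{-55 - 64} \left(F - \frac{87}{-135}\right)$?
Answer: $- \frac{241}{1785} \approx -0.13501$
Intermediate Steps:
$F = -6$ ($F = \left(-1\right) 2 - 4 = -2 - 4 = -6$)
$\frac{-13 + 10}{-55 - 64} \left(F - \frac{87}{-135}\right) = \frac{-13 + 10}{-55 - 64} \left(-6 - \frac{87}{-135}\right) = - \frac{3}{-119} \left(-6 - - \frac{29}{45}\right) = \left(-3\right) \left(- \frac{1}{119}\right) \left(-6 + \frac{29}{45}\right) = \frac{3}{119} \left(- \frac{241}{45}\right) = - \frac{241}{1785}$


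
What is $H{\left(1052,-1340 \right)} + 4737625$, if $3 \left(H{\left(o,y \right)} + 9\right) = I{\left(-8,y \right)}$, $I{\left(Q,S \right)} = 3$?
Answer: $4737617$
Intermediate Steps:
$H{\left(o,y \right)} = -8$ ($H{\left(o,y \right)} = -9 + \frac{1}{3} \cdot 3 = -9 + 1 = -8$)
$H{\left(1052,-1340 \right)} + 4737625 = -8 + 4737625 = 4737617$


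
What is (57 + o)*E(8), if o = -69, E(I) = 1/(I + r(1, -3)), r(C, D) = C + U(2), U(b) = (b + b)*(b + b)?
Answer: -12/25 ≈ -0.48000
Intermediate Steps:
U(b) = 4*b² (U(b) = (2*b)*(2*b) = 4*b²)
r(C, D) = 16 + C (r(C, D) = C + 4*2² = C + 4*4 = C + 16 = 16 + C)
E(I) = 1/(17 + I) (E(I) = 1/(I + (16 + 1)) = 1/(I + 17) = 1/(17 + I))
(57 + o)*E(8) = (57 - 69)/(17 + 8) = -12/25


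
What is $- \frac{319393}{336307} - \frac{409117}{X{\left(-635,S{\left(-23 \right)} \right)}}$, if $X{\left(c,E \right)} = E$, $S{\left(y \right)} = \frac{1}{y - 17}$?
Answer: $\frac{5503556117367}{336307} \approx 1.6365 \cdot 10^{7}$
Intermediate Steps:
$S{\left(y \right)} = \frac{1}{-17 + y}$
$- \frac{319393}{336307} - \frac{409117}{X{\left(-635,S{\left(-23 \right)} \right)}} = - \frac{319393}{336307} - \frac{409117}{\frac{1}{-17 - 23}} = \left(-319393\right) \frac{1}{336307} - \frac{409117}{\frac{1}{-40}} = - \frac{319393}{336307} - \frac{409117}{- \frac{1}{40}} = - \frac{319393}{336307} - -16364680 = - \frac{319393}{336307} + 16364680 = \frac{5503556117367}{336307}$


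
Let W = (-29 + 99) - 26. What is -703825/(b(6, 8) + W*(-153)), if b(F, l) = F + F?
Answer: 140765/1344 ≈ 104.74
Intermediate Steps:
b(F, l) = 2*F
W = 44 (W = 70 - 26 = 44)
-703825/(b(6, 8) + W*(-153)) = -703825/(2*6 + 44*(-153)) = -703825/(12 - 6732) = -703825/(-6720) = -703825*(-1/6720) = 140765/1344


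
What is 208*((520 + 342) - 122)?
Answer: 153920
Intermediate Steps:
208*((520 + 342) - 122) = 208*(862 - 122) = 208*740 = 153920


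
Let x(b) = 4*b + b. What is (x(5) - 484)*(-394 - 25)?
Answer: 192321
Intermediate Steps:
x(b) = 5*b
(x(5) - 484)*(-394 - 25) = (5*5 - 484)*(-394 - 25) = (25 - 484)*(-419) = -459*(-419) = 192321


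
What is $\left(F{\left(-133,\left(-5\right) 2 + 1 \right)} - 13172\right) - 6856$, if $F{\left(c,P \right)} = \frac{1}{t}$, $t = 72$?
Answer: $- \frac{1442015}{72} \approx -20028.0$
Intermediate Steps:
$F{\left(c,P \right)} = \frac{1}{72}$
$\left(F{\left(-133,\left(-5\right) 2 + 1 \right)} - 13172\right) - 6856 = \left(\frac{1}{72} - 13172\right) - 6856 = - \frac{948383}{72} - 6856 = - \frac{1442015}{72}$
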